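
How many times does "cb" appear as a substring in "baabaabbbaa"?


Searching for "cb" in "baabaabbbaa"
Scanning each position:
  Position 0: "ba" => no
  Position 1: "aa" => no
  Position 2: "ab" => no
  Position 3: "ba" => no
  Position 4: "aa" => no
  Position 5: "ab" => no
  Position 6: "bb" => no
  Position 7: "bb" => no
  Position 8: "ba" => no
  Position 9: "aa" => no
Total occurrences: 0

0


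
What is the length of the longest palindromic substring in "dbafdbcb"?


Input: "dbafdbcb"
Checking substrings for palindromes:
  [5:8] "bcb" (len 3) => palindrome
Longest palindromic substring: "bcb" with length 3

3


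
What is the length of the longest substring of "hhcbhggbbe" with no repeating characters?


Input: "hhcbhggbbe"
Sliding window (track last position of each char):
  Position 0 ('h'): window [0,0] length 1 -- new best
  Position 1 ('h'): repeat (last at 0), move window start to 1
  Position 1 ('h'): window [1,1] length 1
  Position 2 ('c'): window [1,2] length 2 -- new best
  Position 3 ('b'): window [1,3] length 3 -- new best
  Position 4 ('h'): repeat (last at 1), move window start to 2
  Position 4 ('h'): window [2,4] length 3
  Position 5 ('g'): window [2,5] length 4 -- new best
  Position 6 ('g'): repeat (last at 5), move window start to 6
  Position 6 ('g'): window [6,6] length 1
  Position 7 ('b'): window [6,7] length 2
  Position 8 ('b'): repeat (last at 7), move window start to 8
  Position 8 ('b'): window [8,8] length 1
  Position 9 ('e'): window [8,9] length 2
Longest substring with no repeats: "cbhg" with length 4

4


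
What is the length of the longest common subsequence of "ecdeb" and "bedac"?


LCS of "ecdeb" and "bedac"
DP table:
           b    e    d    a    c
      0    0    0    0    0    0
  e   0    0    1    1    1    1
  c   0    0    1    1    1    2
  d   0    0    1    2    2    2
  e   0    0    1    2    2    2
  b   0    1    1    2    2    2
LCS length = dp[5][5] = 2

2


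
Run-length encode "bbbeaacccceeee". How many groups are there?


Input: bbbeaacccceeee
Scanning for consecutive runs:
  Group 1: 'b' x 3 (positions 0-2)
  Group 2: 'e' x 1 (positions 3-3)
  Group 3: 'a' x 2 (positions 4-5)
  Group 4: 'c' x 4 (positions 6-9)
  Group 5: 'e' x 4 (positions 10-13)
Total groups: 5

5


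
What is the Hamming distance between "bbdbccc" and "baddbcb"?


Comparing "bbdbccc" and "baddbcb" position by position:
  Position 0: 'b' vs 'b' => same
  Position 1: 'b' vs 'a' => differ
  Position 2: 'd' vs 'd' => same
  Position 3: 'b' vs 'd' => differ
  Position 4: 'c' vs 'b' => differ
  Position 5: 'c' vs 'c' => same
  Position 6: 'c' vs 'b' => differ
Total differences (Hamming distance): 4

4


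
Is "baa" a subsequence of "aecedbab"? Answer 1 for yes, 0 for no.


Check if "baa" is a subsequence of "aecedbab"
Greedy scan:
  Position 0 ('a'): no match needed
  Position 1 ('e'): no match needed
  Position 2 ('c'): no match needed
  Position 3 ('e'): no match needed
  Position 4 ('d'): no match needed
  Position 5 ('b'): matches sub[0] = 'b'
  Position 6 ('a'): matches sub[1] = 'a'
  Position 7 ('b'): no match needed
Only matched 2/3 characters => not a subsequence

0


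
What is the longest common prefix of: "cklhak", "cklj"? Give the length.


Words: cklhak, cklj
  Position 0: all 'c' => match
  Position 1: all 'k' => match
  Position 2: all 'l' => match
  Position 3: ('h', 'j') => mismatch, stop
LCP = "ckl" (length 3)

3


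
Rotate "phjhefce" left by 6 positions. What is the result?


Input: "phjhefce", rotate left by 6
First 6 characters: "phjhef"
Remaining characters: "ce"
Concatenate remaining + first: "ce" + "phjhef" = "cephjhef"

cephjhef


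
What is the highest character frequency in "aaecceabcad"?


Input: aaecceabcad
Character counts:
  'a': 4
  'b': 1
  'c': 3
  'd': 1
  'e': 2
Maximum frequency: 4

4


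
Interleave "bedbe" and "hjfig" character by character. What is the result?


Interleaving "bedbe" and "hjfig":
  Position 0: 'b' from first, 'h' from second => "bh"
  Position 1: 'e' from first, 'j' from second => "ej"
  Position 2: 'd' from first, 'f' from second => "df"
  Position 3: 'b' from first, 'i' from second => "bi"
  Position 4: 'e' from first, 'g' from second => "eg"
Result: bhejdfbieg

bhejdfbieg


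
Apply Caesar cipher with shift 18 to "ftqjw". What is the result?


Caesar cipher: shift "ftqjw" by 18
  'f' (pos 5) + 18 = pos 23 = 'x'
  't' (pos 19) + 18 = pos 11 = 'l'
  'q' (pos 16) + 18 = pos 8 = 'i'
  'j' (pos 9) + 18 = pos 1 = 'b'
  'w' (pos 22) + 18 = pos 14 = 'o'
Result: xlibo

xlibo


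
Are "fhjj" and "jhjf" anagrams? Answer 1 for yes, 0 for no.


Strings: "fhjj", "jhjf"
Sorted first:  fhjj
Sorted second: fhjj
Sorted forms match => anagrams

1


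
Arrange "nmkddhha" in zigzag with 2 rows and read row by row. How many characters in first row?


Zigzag "nmkddhha" into 2 rows:
Placing characters:
  'n' => row 0
  'm' => row 1
  'k' => row 0
  'd' => row 1
  'd' => row 0
  'h' => row 1
  'h' => row 0
  'a' => row 1
Rows:
  Row 0: "nkdh"
  Row 1: "mdha"
First row length: 4

4


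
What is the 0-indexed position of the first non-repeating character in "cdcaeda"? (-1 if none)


Input: cdcaeda
Character frequencies:
  'a': 2
  'c': 2
  'd': 2
  'e': 1
Scanning left to right for freq == 1:
  Position 0 ('c'): freq=2, skip
  Position 1 ('d'): freq=2, skip
  Position 2 ('c'): freq=2, skip
  Position 3 ('a'): freq=2, skip
  Position 4 ('e'): unique! => answer = 4

4


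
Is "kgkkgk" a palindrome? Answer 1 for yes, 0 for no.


Input: kgkkgk
Reversed: kgkkgk
  Compare pos 0 ('k') with pos 5 ('k'): match
  Compare pos 1 ('g') with pos 4 ('g'): match
  Compare pos 2 ('k') with pos 3 ('k'): match
Result: palindrome

1


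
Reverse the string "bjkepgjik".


Input: bjkepgjik
Reading characters right to left:
  Position 8: 'k'
  Position 7: 'i'
  Position 6: 'j'
  Position 5: 'g'
  Position 4: 'p'
  Position 3: 'e'
  Position 2: 'k'
  Position 1: 'j'
  Position 0: 'b'
Reversed: kijgpekjb

kijgpekjb


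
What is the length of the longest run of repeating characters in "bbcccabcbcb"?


Input: "bbcccabcbcb"
Scanning for longest run:
  Position 1 ('b'): continues run of 'b', length=2
  Position 2 ('c'): new char, reset run to 1
  Position 3 ('c'): continues run of 'c', length=2
  Position 4 ('c'): continues run of 'c', length=3
  Position 5 ('a'): new char, reset run to 1
  Position 6 ('b'): new char, reset run to 1
  Position 7 ('c'): new char, reset run to 1
  Position 8 ('b'): new char, reset run to 1
  Position 9 ('c'): new char, reset run to 1
  Position 10 ('b'): new char, reset run to 1
Longest run: 'c' with length 3

3


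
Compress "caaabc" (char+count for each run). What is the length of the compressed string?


Input: caaabc
Runs:
  'c' x 1 => "c1"
  'a' x 3 => "a3"
  'b' x 1 => "b1"
  'c' x 1 => "c1"
Compressed: "c1a3b1c1"
Compressed length: 8

8


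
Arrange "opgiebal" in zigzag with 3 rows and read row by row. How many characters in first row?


Zigzag "opgiebal" into 3 rows:
Placing characters:
  'o' => row 0
  'p' => row 1
  'g' => row 2
  'i' => row 1
  'e' => row 0
  'b' => row 1
  'a' => row 2
  'l' => row 1
Rows:
  Row 0: "oe"
  Row 1: "pibl"
  Row 2: "ga"
First row length: 2

2


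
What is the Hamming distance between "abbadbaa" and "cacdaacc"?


Comparing "abbadbaa" and "cacdaacc" position by position:
  Position 0: 'a' vs 'c' => differ
  Position 1: 'b' vs 'a' => differ
  Position 2: 'b' vs 'c' => differ
  Position 3: 'a' vs 'd' => differ
  Position 4: 'd' vs 'a' => differ
  Position 5: 'b' vs 'a' => differ
  Position 6: 'a' vs 'c' => differ
  Position 7: 'a' vs 'c' => differ
Total differences (Hamming distance): 8

8


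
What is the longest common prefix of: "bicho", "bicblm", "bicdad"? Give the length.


Words: bicho, bicblm, bicdad
  Position 0: all 'b' => match
  Position 1: all 'i' => match
  Position 2: all 'c' => match
  Position 3: ('h', 'b', 'd') => mismatch, stop
LCP = "bic" (length 3)

3


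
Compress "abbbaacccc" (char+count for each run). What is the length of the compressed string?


Input: abbbaacccc
Runs:
  'a' x 1 => "a1"
  'b' x 3 => "b3"
  'a' x 2 => "a2"
  'c' x 4 => "c4"
Compressed: "a1b3a2c4"
Compressed length: 8

8


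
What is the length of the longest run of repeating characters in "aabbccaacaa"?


Input: "aabbccaacaa"
Scanning for longest run:
  Position 1 ('a'): continues run of 'a', length=2
  Position 2 ('b'): new char, reset run to 1
  Position 3 ('b'): continues run of 'b', length=2
  Position 4 ('c'): new char, reset run to 1
  Position 5 ('c'): continues run of 'c', length=2
  Position 6 ('a'): new char, reset run to 1
  Position 7 ('a'): continues run of 'a', length=2
  Position 8 ('c'): new char, reset run to 1
  Position 9 ('a'): new char, reset run to 1
  Position 10 ('a'): continues run of 'a', length=2
Longest run: 'a' with length 2

2


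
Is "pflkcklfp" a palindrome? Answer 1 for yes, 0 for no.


Input: pflkcklfp
Reversed: pflkcklfp
  Compare pos 0 ('p') with pos 8 ('p'): match
  Compare pos 1 ('f') with pos 7 ('f'): match
  Compare pos 2 ('l') with pos 6 ('l'): match
  Compare pos 3 ('k') with pos 5 ('k'): match
Result: palindrome

1


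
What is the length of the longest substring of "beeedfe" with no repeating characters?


Input: "beeedfe"
Sliding window (track last position of each char):
  Position 0 ('b'): window [0,0] length 1 -- new best
  Position 1 ('e'): window [0,1] length 2 -- new best
  Position 2 ('e'): repeat (last at 1), move window start to 2
  Position 2 ('e'): window [2,2] length 1
  Position 3 ('e'): repeat (last at 2), move window start to 3
  Position 3 ('e'): window [3,3] length 1
  Position 4 ('d'): window [3,4] length 2
  Position 5 ('f'): window [3,5] length 3 -- new best
  Position 6 ('e'): repeat (last at 3), move window start to 4
  Position 6 ('e'): window [4,6] length 3
Longest substring with no repeats: "edf" with length 3

3


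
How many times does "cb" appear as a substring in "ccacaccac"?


Searching for "cb" in "ccacaccac"
Scanning each position:
  Position 0: "cc" => no
  Position 1: "ca" => no
  Position 2: "ac" => no
  Position 3: "ca" => no
  Position 4: "ac" => no
  Position 5: "cc" => no
  Position 6: "ca" => no
  Position 7: "ac" => no
Total occurrences: 0

0


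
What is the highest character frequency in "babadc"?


Input: babadc
Character counts:
  'a': 2
  'b': 2
  'c': 1
  'd': 1
Maximum frequency: 2

2


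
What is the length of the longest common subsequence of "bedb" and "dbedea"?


LCS of "bedb" and "dbedea"
DP table:
           d    b    e    d    e    a
      0    0    0    0    0    0    0
  b   0    0    1    1    1    1    1
  e   0    0    1    2    2    2    2
  d   0    1    1    2    3    3    3
  b   0    1    2    2    3    3    3
LCS length = dp[4][6] = 3

3


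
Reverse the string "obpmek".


Input: obpmek
Reading characters right to left:
  Position 5: 'k'
  Position 4: 'e'
  Position 3: 'm'
  Position 2: 'p'
  Position 1: 'b'
  Position 0: 'o'
Reversed: kempbo

kempbo


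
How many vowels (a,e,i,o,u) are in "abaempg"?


Input: abaempg
Checking each character:
  'a' at position 0: vowel (running total: 1)
  'b' at position 1: consonant
  'a' at position 2: vowel (running total: 2)
  'e' at position 3: vowel (running total: 3)
  'm' at position 4: consonant
  'p' at position 5: consonant
  'g' at position 6: consonant
Total vowels: 3

3


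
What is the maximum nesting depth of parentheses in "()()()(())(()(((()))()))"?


Input: "()()()(())(()(((()))()))"
Tracking depth:
  Position 0 '(': depth becomes 1
  Position 1 ')': depth becomes 0
  Position 2 '(': depth becomes 1
  Position 3 ')': depth becomes 0
  Position 4 '(': depth becomes 1
  Position 5 ')': depth becomes 0
  Position 6 '(': depth becomes 1
  Position 7 '(': depth becomes 2
  Position 8 ')': depth becomes 1
  Position 9 ')': depth becomes 0
  Position 10 '(': depth becomes 1
  Position 11 '(': depth becomes 2
  Position 12 ')': depth becomes 1
  Position 13 '(': depth becomes 2
  Position 14 '(': depth becomes 3
  Position 15 '(': depth becomes 4
  Position 16 '(': depth becomes 5
  Position 17 ')': depth becomes 4
  Position 18 ')': depth becomes 3
  Position 19 ')': depth becomes 2
  Position 20 '(': depth becomes 3
  Position 21 ')': depth becomes 2
  Position 22 ')': depth becomes 1
  Position 23 ')': depth becomes 0
Maximum depth reached: 5

5


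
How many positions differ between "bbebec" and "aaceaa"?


Comparing "bbebec" and "aaceaa" position by position:
  Position 0: 'b' vs 'a' => DIFFER
  Position 1: 'b' vs 'a' => DIFFER
  Position 2: 'e' vs 'c' => DIFFER
  Position 3: 'b' vs 'e' => DIFFER
  Position 4: 'e' vs 'a' => DIFFER
  Position 5: 'c' vs 'a' => DIFFER
Positions that differ: 6

6


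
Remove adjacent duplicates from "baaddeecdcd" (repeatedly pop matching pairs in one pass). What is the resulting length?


Input: baaddeecdcd
Stack-based adjacent duplicate removal:
  Read 'b': push. Stack: b
  Read 'a': push. Stack: ba
  Read 'a': matches stack top 'a' => pop. Stack: b
  Read 'd': push. Stack: bd
  Read 'd': matches stack top 'd' => pop. Stack: b
  Read 'e': push. Stack: be
  Read 'e': matches stack top 'e' => pop. Stack: b
  Read 'c': push. Stack: bc
  Read 'd': push. Stack: bcd
  Read 'c': push. Stack: bcdc
  Read 'd': push. Stack: bcdcd
Final stack: "bcdcd" (length 5)

5


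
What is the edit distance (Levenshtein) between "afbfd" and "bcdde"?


Computing edit distance: "afbfd" -> "bcdde"
DP table:
           b    c    d    d    e
      0    1    2    3    4    5
  a   1    1    2    3    4    5
  f   2    2    2    3    4    5
  b   3    2    3    3    4    5
  f   4    3    3    4    4    5
  d   5    4    4    3    4    5
Edit distance = dp[5][5] = 5

5


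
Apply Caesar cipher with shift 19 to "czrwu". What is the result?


Caesar cipher: shift "czrwu" by 19
  'c' (pos 2) + 19 = pos 21 = 'v'
  'z' (pos 25) + 19 = pos 18 = 's'
  'r' (pos 17) + 19 = pos 10 = 'k'
  'w' (pos 22) + 19 = pos 15 = 'p'
  'u' (pos 20) + 19 = pos 13 = 'n'
Result: vskpn

vskpn


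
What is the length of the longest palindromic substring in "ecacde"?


Input: "ecacde"
Checking substrings for palindromes:
  [1:4] "cac" (len 3) => palindrome
Longest palindromic substring: "cac" with length 3

3


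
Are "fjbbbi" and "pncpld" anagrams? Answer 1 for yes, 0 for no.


Strings: "fjbbbi", "pncpld"
Sorted first:  bbbfij
Sorted second: cdlnpp
Differ at position 0: 'b' vs 'c' => not anagrams

0


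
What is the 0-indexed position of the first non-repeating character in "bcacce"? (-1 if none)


Input: bcacce
Character frequencies:
  'a': 1
  'b': 1
  'c': 3
  'e': 1
Scanning left to right for freq == 1:
  Position 0 ('b'): unique! => answer = 0

0


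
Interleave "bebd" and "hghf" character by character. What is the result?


Interleaving "bebd" and "hghf":
  Position 0: 'b' from first, 'h' from second => "bh"
  Position 1: 'e' from first, 'g' from second => "eg"
  Position 2: 'b' from first, 'h' from second => "bh"
  Position 3: 'd' from first, 'f' from second => "df"
Result: bhegbhdf

bhegbhdf


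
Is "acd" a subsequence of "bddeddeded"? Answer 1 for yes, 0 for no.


Check if "acd" is a subsequence of "bddeddeded"
Greedy scan:
  Position 0 ('b'): no match needed
  Position 1 ('d'): no match needed
  Position 2 ('d'): no match needed
  Position 3 ('e'): no match needed
  Position 4 ('d'): no match needed
  Position 5 ('d'): no match needed
  Position 6 ('e'): no match needed
  Position 7 ('d'): no match needed
  Position 8 ('e'): no match needed
  Position 9 ('d'): no match needed
Only matched 0/3 characters => not a subsequence

0


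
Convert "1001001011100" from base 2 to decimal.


Input: "1001001011100" in base 2
Positional expansion:
  Digit '1' (value 1) x 2^12 = 4096
  Digit '0' (value 0) x 2^11 = 0
  Digit '0' (value 0) x 2^10 = 0
  Digit '1' (value 1) x 2^9 = 512
  Digit '0' (value 0) x 2^8 = 0
  Digit '0' (value 0) x 2^7 = 0
  Digit '1' (value 1) x 2^6 = 64
  Digit '0' (value 0) x 2^5 = 0
  Digit '1' (value 1) x 2^4 = 16
  Digit '1' (value 1) x 2^3 = 8
  Digit '1' (value 1) x 2^2 = 4
  Digit '0' (value 0) x 2^1 = 0
  Digit '0' (value 0) x 2^0 = 0
Sum = 4700

4700


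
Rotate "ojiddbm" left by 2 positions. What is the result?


Input: "ojiddbm", rotate left by 2
First 2 characters: "oj"
Remaining characters: "iddbm"
Concatenate remaining + first: "iddbm" + "oj" = "iddbmoj"

iddbmoj


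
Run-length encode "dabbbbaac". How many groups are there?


Input: dabbbbaac
Scanning for consecutive runs:
  Group 1: 'd' x 1 (positions 0-0)
  Group 2: 'a' x 1 (positions 1-1)
  Group 3: 'b' x 4 (positions 2-5)
  Group 4: 'a' x 2 (positions 6-7)
  Group 5: 'c' x 1 (positions 8-8)
Total groups: 5

5


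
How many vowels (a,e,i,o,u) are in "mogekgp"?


Input: mogekgp
Checking each character:
  'm' at position 0: consonant
  'o' at position 1: vowel (running total: 1)
  'g' at position 2: consonant
  'e' at position 3: vowel (running total: 2)
  'k' at position 4: consonant
  'g' at position 5: consonant
  'p' at position 6: consonant
Total vowels: 2

2


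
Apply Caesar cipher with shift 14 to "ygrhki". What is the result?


Caesar cipher: shift "ygrhki" by 14
  'y' (pos 24) + 14 = pos 12 = 'm'
  'g' (pos 6) + 14 = pos 20 = 'u'
  'r' (pos 17) + 14 = pos 5 = 'f'
  'h' (pos 7) + 14 = pos 21 = 'v'
  'k' (pos 10) + 14 = pos 24 = 'y'
  'i' (pos 8) + 14 = pos 22 = 'w'
Result: mufvyw

mufvyw


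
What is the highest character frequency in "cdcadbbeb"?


Input: cdcadbbeb
Character counts:
  'a': 1
  'b': 3
  'c': 2
  'd': 2
  'e': 1
Maximum frequency: 3

3


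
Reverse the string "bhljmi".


Input: bhljmi
Reading characters right to left:
  Position 5: 'i'
  Position 4: 'm'
  Position 3: 'j'
  Position 2: 'l'
  Position 1: 'h'
  Position 0: 'b'
Reversed: imjlhb

imjlhb


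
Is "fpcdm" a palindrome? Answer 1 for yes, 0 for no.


Input: fpcdm
Reversed: mdcpf
  Compare pos 0 ('f') with pos 4 ('m'): MISMATCH
  Compare pos 1 ('p') with pos 3 ('d'): MISMATCH
Result: not a palindrome

0


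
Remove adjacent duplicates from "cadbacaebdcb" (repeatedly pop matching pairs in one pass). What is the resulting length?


Input: cadbacaebdcb
Stack-based adjacent duplicate removal:
  Read 'c': push. Stack: c
  Read 'a': push. Stack: ca
  Read 'd': push. Stack: cad
  Read 'b': push. Stack: cadb
  Read 'a': push. Stack: cadba
  Read 'c': push. Stack: cadbac
  Read 'a': push. Stack: cadbaca
  Read 'e': push. Stack: cadbacae
  Read 'b': push. Stack: cadbacaeb
  Read 'd': push. Stack: cadbacaebd
  Read 'c': push. Stack: cadbacaebdc
  Read 'b': push. Stack: cadbacaebdcb
Final stack: "cadbacaebdcb" (length 12)

12


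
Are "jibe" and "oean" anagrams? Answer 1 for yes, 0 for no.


Strings: "jibe", "oean"
Sorted first:  beij
Sorted second: aeno
Differ at position 0: 'b' vs 'a' => not anagrams

0


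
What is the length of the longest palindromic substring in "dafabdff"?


Input: "dafabdff"
Checking substrings for palindromes:
  [1:4] "afa" (len 3) => palindrome
  [6:8] "ff" (len 2) => palindrome
Longest palindromic substring: "afa" with length 3

3


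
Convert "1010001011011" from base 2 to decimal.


Input: "1010001011011" in base 2
Positional expansion:
  Digit '1' (value 1) x 2^12 = 4096
  Digit '0' (value 0) x 2^11 = 0
  Digit '1' (value 1) x 2^10 = 1024
  Digit '0' (value 0) x 2^9 = 0
  Digit '0' (value 0) x 2^8 = 0
  Digit '0' (value 0) x 2^7 = 0
  Digit '1' (value 1) x 2^6 = 64
  Digit '0' (value 0) x 2^5 = 0
  Digit '1' (value 1) x 2^4 = 16
  Digit '1' (value 1) x 2^3 = 8
  Digit '0' (value 0) x 2^2 = 0
  Digit '1' (value 1) x 2^1 = 2
  Digit '1' (value 1) x 2^0 = 1
Sum = 5211

5211


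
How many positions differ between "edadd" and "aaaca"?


Comparing "edadd" and "aaaca" position by position:
  Position 0: 'e' vs 'a' => DIFFER
  Position 1: 'd' vs 'a' => DIFFER
  Position 2: 'a' vs 'a' => same
  Position 3: 'd' vs 'c' => DIFFER
  Position 4: 'd' vs 'a' => DIFFER
Positions that differ: 4

4


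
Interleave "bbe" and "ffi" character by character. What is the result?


Interleaving "bbe" and "ffi":
  Position 0: 'b' from first, 'f' from second => "bf"
  Position 1: 'b' from first, 'f' from second => "bf"
  Position 2: 'e' from first, 'i' from second => "ei"
Result: bfbfei

bfbfei


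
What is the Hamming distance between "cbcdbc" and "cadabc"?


Comparing "cbcdbc" and "cadabc" position by position:
  Position 0: 'c' vs 'c' => same
  Position 1: 'b' vs 'a' => differ
  Position 2: 'c' vs 'd' => differ
  Position 3: 'd' vs 'a' => differ
  Position 4: 'b' vs 'b' => same
  Position 5: 'c' vs 'c' => same
Total differences (Hamming distance): 3

3


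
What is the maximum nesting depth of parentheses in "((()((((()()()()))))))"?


Input: "((()((((()()()()))))))"
Tracking depth:
  Position 0 '(': depth becomes 1
  Position 1 '(': depth becomes 2
  Position 2 '(': depth becomes 3
  Position 3 ')': depth becomes 2
  Position 4 '(': depth becomes 3
  Position 5 '(': depth becomes 4
  Position 6 '(': depth becomes 5
  Position 7 '(': depth becomes 6
  Position 8 '(': depth becomes 7
  Position 9 ')': depth becomes 6
  Position 10 '(': depth becomes 7
  Position 11 ')': depth becomes 6
  Position 12 '(': depth becomes 7
  Position 13 ')': depth becomes 6
  Position 14 '(': depth becomes 7
  Position 15 ')': depth becomes 6
  Position 16 ')': depth becomes 5
  Position 17 ')': depth becomes 4
  Position 18 ')': depth becomes 3
  Position 19 ')': depth becomes 2
  Position 20 ')': depth becomes 1
  Position 21 ')': depth becomes 0
Maximum depth reached: 7

7


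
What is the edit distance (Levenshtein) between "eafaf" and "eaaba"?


Computing edit distance: "eafaf" -> "eaaba"
DP table:
           e    a    a    b    a
      0    1    2    3    4    5
  e   1    0    1    2    3    4
  a   2    1    0    1    2    3
  f   3    2    1    1    2    3
  a   4    3    2    1    2    2
  f   5    4    3    2    2    3
Edit distance = dp[5][5] = 3

3


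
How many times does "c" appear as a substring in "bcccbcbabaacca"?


Searching for "c" in "bcccbcbabaacca"
Scanning each position:
  Position 0: "b" => no
  Position 1: "c" => MATCH
  Position 2: "c" => MATCH
  Position 3: "c" => MATCH
  Position 4: "b" => no
  Position 5: "c" => MATCH
  Position 6: "b" => no
  Position 7: "a" => no
  Position 8: "b" => no
  Position 9: "a" => no
  Position 10: "a" => no
  Position 11: "c" => MATCH
  Position 12: "c" => MATCH
  Position 13: "a" => no
Total occurrences: 6

6


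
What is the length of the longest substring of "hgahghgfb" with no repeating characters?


Input: "hgahghgfb"
Sliding window (track last position of each char):
  Position 0 ('h'): window [0,0] length 1 -- new best
  Position 1 ('g'): window [0,1] length 2 -- new best
  Position 2 ('a'): window [0,2] length 3 -- new best
  Position 3 ('h'): repeat (last at 0), move window start to 1
  Position 3 ('h'): window [1,3] length 3
  Position 4 ('g'): repeat (last at 1), move window start to 2
  Position 4 ('g'): window [2,4] length 3
  Position 5 ('h'): repeat (last at 3), move window start to 4
  Position 5 ('h'): window [4,5] length 2
  Position 6 ('g'): repeat (last at 4), move window start to 5
  Position 6 ('g'): window [5,6] length 2
  Position 7 ('f'): window [5,7] length 3
  Position 8 ('b'): window [5,8] length 4 -- new best
Longest substring with no repeats: "hgfb" with length 4

4


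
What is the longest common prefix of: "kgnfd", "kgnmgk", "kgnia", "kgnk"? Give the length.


Words: kgnfd, kgnmgk, kgnia, kgnk
  Position 0: all 'k' => match
  Position 1: all 'g' => match
  Position 2: all 'n' => match
  Position 3: ('f', 'm', 'i', 'k') => mismatch, stop
LCP = "kgn" (length 3)

3


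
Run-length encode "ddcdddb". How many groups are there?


Input: ddcdddb
Scanning for consecutive runs:
  Group 1: 'd' x 2 (positions 0-1)
  Group 2: 'c' x 1 (positions 2-2)
  Group 3: 'd' x 3 (positions 3-5)
  Group 4: 'b' x 1 (positions 6-6)
Total groups: 4

4


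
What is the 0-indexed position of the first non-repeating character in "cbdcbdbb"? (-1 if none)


Input: cbdcbdbb
Character frequencies:
  'b': 4
  'c': 2
  'd': 2
Scanning left to right for freq == 1:
  Position 0 ('c'): freq=2, skip
  Position 1 ('b'): freq=4, skip
  Position 2 ('d'): freq=2, skip
  Position 3 ('c'): freq=2, skip
  Position 4 ('b'): freq=4, skip
  Position 5 ('d'): freq=2, skip
  Position 6 ('b'): freq=4, skip
  Position 7 ('b'): freq=4, skip
  No unique character found => answer = -1

-1


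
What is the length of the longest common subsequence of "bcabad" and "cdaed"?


LCS of "bcabad" and "cdaed"
DP table:
           c    d    a    e    d
      0    0    0    0    0    0
  b   0    0    0    0    0    0
  c   0    1    1    1    1    1
  a   0    1    1    2    2    2
  b   0    1    1    2    2    2
  a   0    1    1    2    2    2
  d   0    1    2    2    2    3
LCS length = dp[6][5] = 3

3


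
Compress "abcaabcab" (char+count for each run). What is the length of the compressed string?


Input: abcaabcab
Runs:
  'a' x 1 => "a1"
  'b' x 1 => "b1"
  'c' x 1 => "c1"
  'a' x 2 => "a2"
  'b' x 1 => "b1"
  'c' x 1 => "c1"
  'a' x 1 => "a1"
  'b' x 1 => "b1"
Compressed: "a1b1c1a2b1c1a1b1"
Compressed length: 16

16


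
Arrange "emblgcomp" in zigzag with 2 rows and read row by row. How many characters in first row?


Zigzag "emblgcomp" into 2 rows:
Placing characters:
  'e' => row 0
  'm' => row 1
  'b' => row 0
  'l' => row 1
  'g' => row 0
  'c' => row 1
  'o' => row 0
  'm' => row 1
  'p' => row 0
Rows:
  Row 0: "ebgop"
  Row 1: "mlcm"
First row length: 5

5


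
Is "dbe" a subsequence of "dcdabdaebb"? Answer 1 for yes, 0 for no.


Check if "dbe" is a subsequence of "dcdabdaebb"
Greedy scan:
  Position 0 ('d'): matches sub[0] = 'd'
  Position 1 ('c'): no match needed
  Position 2 ('d'): no match needed
  Position 3 ('a'): no match needed
  Position 4 ('b'): matches sub[1] = 'b'
  Position 5 ('d'): no match needed
  Position 6 ('a'): no match needed
  Position 7 ('e'): matches sub[2] = 'e'
  Position 8 ('b'): no match needed
  Position 9 ('b'): no match needed
All 3 characters matched => is a subsequence

1


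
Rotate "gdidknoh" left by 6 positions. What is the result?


Input: "gdidknoh", rotate left by 6
First 6 characters: "gdidkn"
Remaining characters: "oh"
Concatenate remaining + first: "oh" + "gdidkn" = "ohgdidkn"

ohgdidkn


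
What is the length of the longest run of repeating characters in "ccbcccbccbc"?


Input: "ccbcccbccbc"
Scanning for longest run:
  Position 1 ('c'): continues run of 'c', length=2
  Position 2 ('b'): new char, reset run to 1
  Position 3 ('c'): new char, reset run to 1
  Position 4 ('c'): continues run of 'c', length=2
  Position 5 ('c'): continues run of 'c', length=3
  Position 6 ('b'): new char, reset run to 1
  Position 7 ('c'): new char, reset run to 1
  Position 8 ('c'): continues run of 'c', length=2
  Position 9 ('b'): new char, reset run to 1
  Position 10 ('c'): new char, reset run to 1
Longest run: 'c' with length 3

3


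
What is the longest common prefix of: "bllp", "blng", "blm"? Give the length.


Words: bllp, blng, blm
  Position 0: all 'b' => match
  Position 1: all 'l' => match
  Position 2: ('l', 'n', 'm') => mismatch, stop
LCP = "bl" (length 2)

2


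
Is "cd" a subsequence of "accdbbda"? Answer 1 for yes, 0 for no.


Check if "cd" is a subsequence of "accdbbda"
Greedy scan:
  Position 0 ('a'): no match needed
  Position 1 ('c'): matches sub[0] = 'c'
  Position 2 ('c'): no match needed
  Position 3 ('d'): matches sub[1] = 'd'
  Position 4 ('b'): no match needed
  Position 5 ('b'): no match needed
  Position 6 ('d'): no match needed
  Position 7 ('a'): no match needed
All 2 characters matched => is a subsequence

1


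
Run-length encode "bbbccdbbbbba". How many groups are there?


Input: bbbccdbbbbba
Scanning for consecutive runs:
  Group 1: 'b' x 3 (positions 0-2)
  Group 2: 'c' x 2 (positions 3-4)
  Group 3: 'd' x 1 (positions 5-5)
  Group 4: 'b' x 5 (positions 6-10)
  Group 5: 'a' x 1 (positions 11-11)
Total groups: 5

5


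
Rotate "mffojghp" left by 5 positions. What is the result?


Input: "mffojghp", rotate left by 5
First 5 characters: "mffoj"
Remaining characters: "ghp"
Concatenate remaining + first: "ghp" + "mffoj" = "ghpmffoj"

ghpmffoj


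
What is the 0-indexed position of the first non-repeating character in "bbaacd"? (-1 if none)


Input: bbaacd
Character frequencies:
  'a': 2
  'b': 2
  'c': 1
  'd': 1
Scanning left to right for freq == 1:
  Position 0 ('b'): freq=2, skip
  Position 1 ('b'): freq=2, skip
  Position 2 ('a'): freq=2, skip
  Position 3 ('a'): freq=2, skip
  Position 4 ('c'): unique! => answer = 4

4


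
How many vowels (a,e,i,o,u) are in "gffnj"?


Input: gffnj
Checking each character:
  'g' at position 0: consonant
  'f' at position 1: consonant
  'f' at position 2: consonant
  'n' at position 3: consonant
  'j' at position 4: consonant
Total vowels: 0

0


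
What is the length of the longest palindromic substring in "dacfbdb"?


Input: "dacfbdb"
Checking substrings for palindromes:
  [4:7] "bdb" (len 3) => palindrome
Longest palindromic substring: "bdb" with length 3

3


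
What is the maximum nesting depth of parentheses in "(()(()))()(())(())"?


Input: "(()(()))()(())(())"
Tracking depth:
  Position 0 '(': depth becomes 1
  Position 1 '(': depth becomes 2
  Position 2 ')': depth becomes 1
  Position 3 '(': depth becomes 2
  Position 4 '(': depth becomes 3
  Position 5 ')': depth becomes 2
  Position 6 ')': depth becomes 1
  Position 7 ')': depth becomes 0
  Position 8 '(': depth becomes 1
  Position 9 ')': depth becomes 0
  Position 10 '(': depth becomes 1
  Position 11 '(': depth becomes 2
  Position 12 ')': depth becomes 1
  Position 13 ')': depth becomes 0
  Position 14 '(': depth becomes 1
  Position 15 '(': depth becomes 2
  Position 16 ')': depth becomes 1
  Position 17 ')': depth becomes 0
Maximum depth reached: 3

3


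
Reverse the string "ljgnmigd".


Input: ljgnmigd
Reading characters right to left:
  Position 7: 'd'
  Position 6: 'g'
  Position 5: 'i'
  Position 4: 'm'
  Position 3: 'n'
  Position 2: 'g'
  Position 1: 'j'
  Position 0: 'l'
Reversed: dgimngjl

dgimngjl


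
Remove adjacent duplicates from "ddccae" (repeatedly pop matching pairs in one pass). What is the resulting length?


Input: ddccae
Stack-based adjacent duplicate removal:
  Read 'd': push. Stack: d
  Read 'd': matches stack top 'd' => pop. Stack: (empty)
  Read 'c': push. Stack: c
  Read 'c': matches stack top 'c' => pop. Stack: (empty)
  Read 'a': push. Stack: a
  Read 'e': push. Stack: ae
Final stack: "ae" (length 2)

2


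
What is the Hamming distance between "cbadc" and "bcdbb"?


Comparing "cbadc" and "bcdbb" position by position:
  Position 0: 'c' vs 'b' => differ
  Position 1: 'b' vs 'c' => differ
  Position 2: 'a' vs 'd' => differ
  Position 3: 'd' vs 'b' => differ
  Position 4: 'c' vs 'b' => differ
Total differences (Hamming distance): 5

5


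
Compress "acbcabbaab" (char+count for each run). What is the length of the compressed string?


Input: acbcabbaab
Runs:
  'a' x 1 => "a1"
  'c' x 1 => "c1"
  'b' x 1 => "b1"
  'c' x 1 => "c1"
  'a' x 1 => "a1"
  'b' x 2 => "b2"
  'a' x 2 => "a2"
  'b' x 1 => "b1"
Compressed: "a1c1b1c1a1b2a2b1"
Compressed length: 16

16


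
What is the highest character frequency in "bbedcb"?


Input: bbedcb
Character counts:
  'b': 3
  'c': 1
  'd': 1
  'e': 1
Maximum frequency: 3

3


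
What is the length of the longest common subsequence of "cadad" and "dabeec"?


LCS of "cadad" and "dabeec"
DP table:
           d    a    b    e    e    c
      0    0    0    0    0    0    0
  c   0    0    0    0    0    0    1
  a   0    0    1    1    1    1    1
  d   0    1    1    1    1    1    1
  a   0    1    2    2    2    2    2
  d   0    1    2    2    2    2    2
LCS length = dp[5][6] = 2

2


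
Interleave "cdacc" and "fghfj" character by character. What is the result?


Interleaving "cdacc" and "fghfj":
  Position 0: 'c' from first, 'f' from second => "cf"
  Position 1: 'd' from first, 'g' from second => "dg"
  Position 2: 'a' from first, 'h' from second => "ah"
  Position 3: 'c' from first, 'f' from second => "cf"
  Position 4: 'c' from first, 'j' from second => "cj"
Result: cfdgahcfcj

cfdgahcfcj


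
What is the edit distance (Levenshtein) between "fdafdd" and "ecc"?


Computing edit distance: "fdafdd" -> "ecc"
DP table:
           e    c    c
      0    1    2    3
  f   1    1    2    3
  d   2    2    2    3
  a   3    3    3    3
  f   4    4    4    4
  d   5    5    5    5
  d   6    6    6    6
Edit distance = dp[6][3] = 6

6


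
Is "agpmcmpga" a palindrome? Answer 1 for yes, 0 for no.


Input: agpmcmpga
Reversed: agpmcmpga
  Compare pos 0 ('a') with pos 8 ('a'): match
  Compare pos 1 ('g') with pos 7 ('g'): match
  Compare pos 2 ('p') with pos 6 ('p'): match
  Compare pos 3 ('m') with pos 5 ('m'): match
Result: palindrome

1


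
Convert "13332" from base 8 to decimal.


Input: "13332" in base 8
Positional expansion:
  Digit '1' (value 1) x 8^4 = 4096
  Digit '3' (value 3) x 8^3 = 1536
  Digit '3' (value 3) x 8^2 = 192
  Digit '3' (value 3) x 8^1 = 24
  Digit '2' (value 2) x 8^0 = 2
Sum = 5850

5850


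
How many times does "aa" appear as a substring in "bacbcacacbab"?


Searching for "aa" in "bacbcacacbab"
Scanning each position:
  Position 0: "ba" => no
  Position 1: "ac" => no
  Position 2: "cb" => no
  Position 3: "bc" => no
  Position 4: "ca" => no
  Position 5: "ac" => no
  Position 6: "ca" => no
  Position 7: "ac" => no
  Position 8: "cb" => no
  Position 9: "ba" => no
  Position 10: "ab" => no
Total occurrences: 0

0


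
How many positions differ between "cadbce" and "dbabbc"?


Comparing "cadbce" and "dbabbc" position by position:
  Position 0: 'c' vs 'd' => DIFFER
  Position 1: 'a' vs 'b' => DIFFER
  Position 2: 'd' vs 'a' => DIFFER
  Position 3: 'b' vs 'b' => same
  Position 4: 'c' vs 'b' => DIFFER
  Position 5: 'e' vs 'c' => DIFFER
Positions that differ: 5

5


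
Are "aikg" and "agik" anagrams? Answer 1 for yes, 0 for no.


Strings: "aikg", "agik"
Sorted first:  agik
Sorted second: agik
Sorted forms match => anagrams

1


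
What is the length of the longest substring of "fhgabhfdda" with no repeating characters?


Input: "fhgabhfdda"
Sliding window (track last position of each char):
  Position 0 ('f'): window [0,0] length 1 -- new best
  Position 1 ('h'): window [0,1] length 2 -- new best
  Position 2 ('g'): window [0,2] length 3 -- new best
  Position 3 ('a'): window [0,3] length 4 -- new best
  Position 4 ('b'): window [0,4] length 5 -- new best
  Position 5 ('h'): repeat (last at 1), move window start to 2
  Position 5 ('h'): window [2,5] length 4
  Position 6 ('f'): window [2,6] length 5
  Position 7 ('d'): window [2,7] length 6 -- new best
  Position 8 ('d'): repeat (last at 7), move window start to 8
  Position 8 ('d'): window [8,8] length 1
  Position 9 ('a'): window [8,9] length 2
Longest substring with no repeats: "gabhfd" with length 6

6


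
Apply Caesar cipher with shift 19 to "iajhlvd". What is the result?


Caesar cipher: shift "iajhlvd" by 19
  'i' (pos 8) + 19 = pos 1 = 'b'
  'a' (pos 0) + 19 = pos 19 = 't'
  'j' (pos 9) + 19 = pos 2 = 'c'
  'h' (pos 7) + 19 = pos 0 = 'a'
  'l' (pos 11) + 19 = pos 4 = 'e'
  'v' (pos 21) + 19 = pos 14 = 'o'
  'd' (pos 3) + 19 = pos 22 = 'w'
Result: btcaeow

btcaeow


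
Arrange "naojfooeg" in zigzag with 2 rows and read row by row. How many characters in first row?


Zigzag "naojfooeg" into 2 rows:
Placing characters:
  'n' => row 0
  'a' => row 1
  'o' => row 0
  'j' => row 1
  'f' => row 0
  'o' => row 1
  'o' => row 0
  'e' => row 1
  'g' => row 0
Rows:
  Row 0: "nofog"
  Row 1: "ajoe"
First row length: 5

5


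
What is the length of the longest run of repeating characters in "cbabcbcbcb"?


Input: "cbabcbcbcb"
Scanning for longest run:
  Position 1 ('b'): new char, reset run to 1
  Position 2 ('a'): new char, reset run to 1
  Position 3 ('b'): new char, reset run to 1
  Position 4 ('c'): new char, reset run to 1
  Position 5 ('b'): new char, reset run to 1
  Position 6 ('c'): new char, reset run to 1
  Position 7 ('b'): new char, reset run to 1
  Position 8 ('c'): new char, reset run to 1
  Position 9 ('b'): new char, reset run to 1
Longest run: 'c' with length 1

1


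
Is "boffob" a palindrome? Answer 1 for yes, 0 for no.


Input: boffob
Reversed: boffob
  Compare pos 0 ('b') with pos 5 ('b'): match
  Compare pos 1 ('o') with pos 4 ('o'): match
  Compare pos 2 ('f') with pos 3 ('f'): match
Result: palindrome

1


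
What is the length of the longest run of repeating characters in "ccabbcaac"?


Input: "ccabbcaac"
Scanning for longest run:
  Position 1 ('c'): continues run of 'c', length=2
  Position 2 ('a'): new char, reset run to 1
  Position 3 ('b'): new char, reset run to 1
  Position 4 ('b'): continues run of 'b', length=2
  Position 5 ('c'): new char, reset run to 1
  Position 6 ('a'): new char, reset run to 1
  Position 7 ('a'): continues run of 'a', length=2
  Position 8 ('c'): new char, reset run to 1
Longest run: 'c' with length 2

2


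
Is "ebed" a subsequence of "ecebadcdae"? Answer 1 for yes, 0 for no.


Check if "ebed" is a subsequence of "ecebadcdae"
Greedy scan:
  Position 0 ('e'): matches sub[0] = 'e'
  Position 1 ('c'): no match needed
  Position 2 ('e'): no match needed
  Position 3 ('b'): matches sub[1] = 'b'
  Position 4 ('a'): no match needed
  Position 5 ('d'): no match needed
  Position 6 ('c'): no match needed
  Position 7 ('d'): no match needed
  Position 8 ('a'): no match needed
  Position 9 ('e'): matches sub[2] = 'e'
Only matched 3/4 characters => not a subsequence

0


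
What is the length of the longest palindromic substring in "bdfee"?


Input: "bdfee"
Checking substrings for palindromes:
  [3:5] "ee" (len 2) => palindrome
Longest palindromic substring: "ee" with length 2

2


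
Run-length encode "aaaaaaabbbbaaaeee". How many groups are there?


Input: aaaaaaabbbbaaaeee
Scanning for consecutive runs:
  Group 1: 'a' x 7 (positions 0-6)
  Group 2: 'b' x 4 (positions 7-10)
  Group 3: 'a' x 3 (positions 11-13)
  Group 4: 'e' x 3 (positions 14-16)
Total groups: 4

4


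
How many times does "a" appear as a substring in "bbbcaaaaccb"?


Searching for "a" in "bbbcaaaaccb"
Scanning each position:
  Position 0: "b" => no
  Position 1: "b" => no
  Position 2: "b" => no
  Position 3: "c" => no
  Position 4: "a" => MATCH
  Position 5: "a" => MATCH
  Position 6: "a" => MATCH
  Position 7: "a" => MATCH
  Position 8: "c" => no
  Position 9: "c" => no
  Position 10: "b" => no
Total occurrences: 4

4


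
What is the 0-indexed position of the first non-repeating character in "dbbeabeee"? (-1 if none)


Input: dbbeabeee
Character frequencies:
  'a': 1
  'b': 3
  'd': 1
  'e': 4
Scanning left to right for freq == 1:
  Position 0 ('d'): unique! => answer = 0

0


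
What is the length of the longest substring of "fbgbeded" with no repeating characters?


Input: "fbgbeded"
Sliding window (track last position of each char):
  Position 0 ('f'): window [0,0] length 1 -- new best
  Position 1 ('b'): window [0,1] length 2 -- new best
  Position 2 ('g'): window [0,2] length 3 -- new best
  Position 3 ('b'): repeat (last at 1), move window start to 2
  Position 3 ('b'): window [2,3] length 2
  Position 4 ('e'): window [2,4] length 3
  Position 5 ('d'): window [2,5] length 4 -- new best
  Position 6 ('e'): repeat (last at 4), move window start to 5
  Position 6 ('e'): window [5,6] length 2
  Position 7 ('d'): repeat (last at 5), move window start to 6
  Position 7 ('d'): window [6,7] length 2
Longest substring with no repeats: "gbed" with length 4

4


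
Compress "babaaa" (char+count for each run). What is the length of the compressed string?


Input: babaaa
Runs:
  'b' x 1 => "b1"
  'a' x 1 => "a1"
  'b' x 1 => "b1"
  'a' x 3 => "a3"
Compressed: "b1a1b1a3"
Compressed length: 8

8
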